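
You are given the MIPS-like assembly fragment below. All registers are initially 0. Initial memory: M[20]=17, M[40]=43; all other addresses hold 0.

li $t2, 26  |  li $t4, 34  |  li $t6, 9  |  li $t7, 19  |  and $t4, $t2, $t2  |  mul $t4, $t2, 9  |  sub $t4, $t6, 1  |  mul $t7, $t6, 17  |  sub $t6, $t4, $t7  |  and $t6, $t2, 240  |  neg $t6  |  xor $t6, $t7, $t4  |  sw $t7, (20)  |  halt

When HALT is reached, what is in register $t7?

$t2=26
$t4=34
$t6=9
$t7=19
$t4=26&26=26
$t4=26*9=234
$t4=9-1=8
$t7=9*17=153
$t6=8-153=-145
$t6=26&240=16
$t6=-(16)=-16
$t6=153^8=145
sw $t7, (20) → M[20]=153
halt.

153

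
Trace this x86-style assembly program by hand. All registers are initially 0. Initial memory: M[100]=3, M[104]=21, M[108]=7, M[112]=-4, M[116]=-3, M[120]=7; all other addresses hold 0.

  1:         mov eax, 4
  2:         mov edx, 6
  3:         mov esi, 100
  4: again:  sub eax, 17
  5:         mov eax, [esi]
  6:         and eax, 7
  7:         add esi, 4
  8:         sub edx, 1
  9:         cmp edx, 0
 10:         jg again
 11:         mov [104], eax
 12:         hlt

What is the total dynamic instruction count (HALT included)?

mov eax, 4 → eax=4
mov edx, 6 → edx=6
mov esi, 100 → esi=100
sub eax, 17 → eax=4-17=-13
mov eax, [esi] → eax=M[100]=3
and eax, 7 → eax=3&7=3
add esi, 4 → esi=100+4=104
sub edx, 1 → edx=6-1=5
cmp edx, 0  (cmp 5,0)
jg again: taken
sub eax, 17 → eax=3-17=-14
mov eax, [esi] → eax=M[104]=21
and eax, 7 → eax=21&7=5
add esi, 4 → esi=104+4=108
sub edx, 1 → edx=5-1=4
cmp edx, 0  (cmp 4,0)
jg again: taken
sub eax, 17 → eax=5-17=-12
mov eax, [esi] → eax=M[108]=7
and eax, 7 → eax=7&7=7
add esi, 4 → esi=108+4=112
sub edx, 1 → edx=4-1=3
cmp edx, 0  (cmp 3,0)
jg again: taken
sub eax, 17 → eax=7-17=-10
mov eax, [esi] → eax=M[112]=-4
and eax, 7 → eax=(-4)&7=4
add esi, 4 → esi=112+4=116
sub edx, 1 → edx=3-1=2
cmp edx, 0  (cmp 2,0)
jg again: taken
sub eax, 17 → eax=4-17=-13
mov eax, [esi] → eax=M[116]=-3
and eax, 7 → eax=(-3)&7=5
add esi, 4 → esi=116+4=120
sub edx, 1 → edx=2-1=1
cmp edx, 0  (cmp 1,0)
jg again: taken
sub eax, 17 → eax=5-17=-12
mov eax, [esi] → eax=M[120]=7
and eax, 7 → eax=7&7=7
add esi, 4 → esi=120+4=124
sub edx, 1 → edx=1-1=0
cmp edx, 0  (cmp 0,0)
jg again: not taken
mov [104], eax → M[104]=7
halt.
Total executed instructions: 47.

47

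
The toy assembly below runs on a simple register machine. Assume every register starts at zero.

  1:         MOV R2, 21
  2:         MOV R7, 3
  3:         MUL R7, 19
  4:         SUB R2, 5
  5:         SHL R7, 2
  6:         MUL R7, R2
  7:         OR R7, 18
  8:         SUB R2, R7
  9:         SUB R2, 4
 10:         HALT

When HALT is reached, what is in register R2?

-3654

after MOV R2, 21: R2=21
after MOV R7, 3: R7=3
after MUL R7, 19: R7=3*19=57
after SUB R2, 5: R2=21-5=16
after SHL R7, 2: R7=57<<2=228
after MUL R7, R2: R7=228*16=3648
after OR R7, 18: R7=3648|18=3666
after SUB R2, R7: R2=16-3666=-3650
after SUB R2, 4: R2=(-3650)-4=-3654
halt.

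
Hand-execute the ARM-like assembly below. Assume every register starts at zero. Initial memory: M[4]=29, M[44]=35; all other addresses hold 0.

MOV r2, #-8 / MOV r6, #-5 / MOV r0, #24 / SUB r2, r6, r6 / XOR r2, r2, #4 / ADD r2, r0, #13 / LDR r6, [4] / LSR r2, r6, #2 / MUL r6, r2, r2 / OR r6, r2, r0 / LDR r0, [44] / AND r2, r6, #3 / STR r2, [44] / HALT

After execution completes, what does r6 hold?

r2=-8
r6=-5
r0=24
r2=(-5)-(-5)=0
r2=0^4=4
r2=24+13=37
r6=M[4]=29
r2=29>>2=7
r6=7*7=49
r6=7|24=31
r0=M[44]=35
r2=31&3=3
STR r2, [44] → M[44]=3
halt.

31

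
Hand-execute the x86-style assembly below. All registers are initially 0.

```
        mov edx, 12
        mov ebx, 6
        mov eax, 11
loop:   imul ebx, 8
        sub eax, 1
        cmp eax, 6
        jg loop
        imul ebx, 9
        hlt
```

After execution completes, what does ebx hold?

edx=12
ebx=6
eax=11
ebx=6*8=48
eax=11-1=10
cmp eax, 6  (cmp 10,6)
jg loop: taken
ebx=48*8=384
eax=10-1=9
cmp eax, 6  (cmp 9,6)
jg loop: taken
ebx=384*8=3072
eax=9-1=8
cmp eax, 6  (cmp 8,6)
jg loop: taken
ebx=3072*8=24576
eax=8-1=7
cmp eax, 6  (cmp 7,6)
jg loop: taken
ebx=24576*8=196608
eax=7-1=6
cmp eax, 6  (cmp 6,6)
jg loop: not taken
ebx=196608*9=1769472
halt.

1769472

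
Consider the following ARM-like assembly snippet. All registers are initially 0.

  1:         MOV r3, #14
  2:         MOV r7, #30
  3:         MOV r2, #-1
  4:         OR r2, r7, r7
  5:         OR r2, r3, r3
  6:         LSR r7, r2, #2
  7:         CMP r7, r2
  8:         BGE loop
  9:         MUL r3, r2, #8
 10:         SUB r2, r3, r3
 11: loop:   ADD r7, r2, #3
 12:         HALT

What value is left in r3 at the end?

MOV r3, #14 → r3=14
MOV r7, #30 → r7=30
MOV r2, #-1 → r2=-1
OR r2, r7, r7 → r2=30|30=30
OR r2, r3, r3 → r2=14|14=14
LSR r7, r2, #2 → r7=14>>2=3
CMP r7, r2  (cmp 3,14)
BGE loop: not taken
MUL r3, r2, #8 → r3=14*8=112
SUB r2, r3, r3 → r2=112-112=0
ADD r7, r2, #3 → r7=0+3=3
halt.

112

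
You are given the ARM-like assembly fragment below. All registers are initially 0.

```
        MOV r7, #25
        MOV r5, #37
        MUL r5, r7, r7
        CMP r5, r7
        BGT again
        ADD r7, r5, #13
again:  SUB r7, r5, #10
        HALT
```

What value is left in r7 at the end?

615

after MOV r7, #25: r7=25
after MOV r5, #37: r5=37
after MUL r5, r7, r7: r5=25*25=625
CMP r5, r7  (cmp 625,25)
BGT again: taken
after SUB r7, r5, #10: r7=625-10=615
halt.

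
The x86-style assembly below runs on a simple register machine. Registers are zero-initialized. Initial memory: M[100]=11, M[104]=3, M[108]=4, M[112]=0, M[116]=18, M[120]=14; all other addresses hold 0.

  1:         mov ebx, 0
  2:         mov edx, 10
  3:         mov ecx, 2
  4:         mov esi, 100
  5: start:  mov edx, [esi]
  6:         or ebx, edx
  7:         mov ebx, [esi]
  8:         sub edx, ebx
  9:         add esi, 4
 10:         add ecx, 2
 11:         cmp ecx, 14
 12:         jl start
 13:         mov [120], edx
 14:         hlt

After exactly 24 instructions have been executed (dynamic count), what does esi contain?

ebx=0
edx=10
ecx=2
esi=100
edx=M[100]=11
ebx=0|11=11
ebx=M[100]=11
edx=11-11=0
esi=100+4=104
ecx=2+2=4
cmp ecx, 14  (cmp 4,14)
jl start: taken
edx=M[104]=3
ebx=11|3=11
ebx=M[104]=3
edx=3-3=0
esi=104+4=108
ecx=4+2=6
cmp ecx, 14  (cmp 6,14)
jl start: taken
edx=M[108]=4
ebx=3|4=7
ebx=M[108]=4
edx=4-4=0
After step 24: esi = 108.

108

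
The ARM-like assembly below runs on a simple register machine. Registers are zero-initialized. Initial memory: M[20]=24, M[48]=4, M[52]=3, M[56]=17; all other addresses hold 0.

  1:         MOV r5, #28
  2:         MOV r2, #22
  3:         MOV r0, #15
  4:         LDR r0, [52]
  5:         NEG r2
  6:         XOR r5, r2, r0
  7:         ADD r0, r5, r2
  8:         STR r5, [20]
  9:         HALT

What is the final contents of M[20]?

r5=28
r2=22
r0=15
r0=M[52]=3
r2=-(22)=-22
r5=(-22)^3=-23
r0=(-23)+(-22)=-45
STR r5, [20] → M[20]=-23
halt.

-23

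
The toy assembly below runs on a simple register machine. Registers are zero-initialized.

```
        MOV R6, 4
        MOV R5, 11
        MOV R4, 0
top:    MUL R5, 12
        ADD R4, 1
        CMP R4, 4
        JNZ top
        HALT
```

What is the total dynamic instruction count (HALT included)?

20

MOV R6, 4 → R6=4
MOV R5, 11 → R5=11
MOV R4, 0 → R4=0
MUL R5, 12 → R5=11*12=132
ADD R4, 1 → R4=0+1=1
CMP R4, 4  (cmp 1,4)
JNZ top: taken
MUL R5, 12 → R5=132*12=1584
ADD R4, 1 → R4=1+1=2
CMP R4, 4  (cmp 2,4)
JNZ top: taken
MUL R5, 12 → R5=1584*12=19008
ADD R4, 1 → R4=2+1=3
CMP R4, 4  (cmp 3,4)
JNZ top: taken
MUL R5, 12 → R5=19008*12=228096
ADD R4, 1 → R4=3+1=4
CMP R4, 4  (cmp 4,4)
JNZ top: not taken
halt.
Total executed instructions: 20.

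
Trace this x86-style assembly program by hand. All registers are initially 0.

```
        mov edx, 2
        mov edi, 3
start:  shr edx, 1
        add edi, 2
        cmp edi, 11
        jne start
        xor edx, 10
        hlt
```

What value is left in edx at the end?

10

after mov edx, 2: edx=2
after mov edi, 3: edi=3
after shr edx, 1: edx=2>>1=1
after add edi, 2: edi=3+2=5
cmp edi, 11  (cmp 5,11)
jne start: taken
after shr edx, 1: edx=1>>1=0
after add edi, 2: edi=5+2=7
cmp edi, 11  (cmp 7,11)
jne start: taken
after shr edx, 1: edx=0>>1=0
after add edi, 2: edi=7+2=9
cmp edi, 11  (cmp 9,11)
jne start: taken
after shr edx, 1: edx=0>>1=0
after add edi, 2: edi=9+2=11
cmp edi, 11  (cmp 11,11)
jne start: not taken
after xor edx, 10: edx=0^10=10
halt.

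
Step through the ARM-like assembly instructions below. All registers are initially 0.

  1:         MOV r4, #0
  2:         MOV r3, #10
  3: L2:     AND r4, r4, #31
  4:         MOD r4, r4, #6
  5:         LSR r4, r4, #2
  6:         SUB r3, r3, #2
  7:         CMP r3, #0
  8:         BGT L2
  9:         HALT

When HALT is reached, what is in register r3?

0

r4=0
r3=10
r4=0&31=0
r4=0%6=0
r4=0>>2=0
r3=10-2=8
CMP r3, #0  (cmp 8,0)
BGT L2: taken
r4=0&31=0
r4=0%6=0
r4=0>>2=0
r3=8-2=6
CMP r3, #0  (cmp 6,0)
BGT L2: taken
r4=0&31=0
r4=0%6=0
r4=0>>2=0
r3=6-2=4
CMP r3, #0  (cmp 4,0)
BGT L2: taken
r4=0&31=0
r4=0%6=0
r4=0>>2=0
r3=4-2=2
CMP r3, #0  (cmp 2,0)
BGT L2: taken
r4=0&31=0
r4=0%6=0
r4=0>>2=0
r3=2-2=0
CMP r3, #0  (cmp 0,0)
BGT L2: not taken
halt.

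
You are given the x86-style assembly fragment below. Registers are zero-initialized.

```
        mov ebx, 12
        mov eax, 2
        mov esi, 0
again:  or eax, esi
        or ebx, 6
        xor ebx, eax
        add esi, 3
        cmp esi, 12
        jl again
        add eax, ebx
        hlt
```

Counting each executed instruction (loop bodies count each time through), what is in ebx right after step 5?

ebx=12
eax=2
esi=0
eax=2|0=2
ebx=12|6=14
After step 5: ebx = 14.

14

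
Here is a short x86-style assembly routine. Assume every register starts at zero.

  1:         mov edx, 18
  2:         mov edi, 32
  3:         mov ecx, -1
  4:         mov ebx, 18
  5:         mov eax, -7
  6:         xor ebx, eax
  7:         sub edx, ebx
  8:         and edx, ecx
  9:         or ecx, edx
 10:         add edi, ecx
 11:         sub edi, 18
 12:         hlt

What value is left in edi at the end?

13

mov edx, 18 → edx=18
mov edi, 32 → edi=32
mov ecx, -1 → ecx=-1
mov ebx, 18 → ebx=18
mov eax, -7 → eax=-7
xor ebx, eax → ebx=18^(-7)=-21
sub edx, ebx → edx=18-(-21)=39
and edx, ecx → edx=39&(-1)=39
or ecx, edx → ecx=(-1)|39=-1
add edi, ecx → edi=32+(-1)=31
sub edi, 18 → edi=31-18=13
halt.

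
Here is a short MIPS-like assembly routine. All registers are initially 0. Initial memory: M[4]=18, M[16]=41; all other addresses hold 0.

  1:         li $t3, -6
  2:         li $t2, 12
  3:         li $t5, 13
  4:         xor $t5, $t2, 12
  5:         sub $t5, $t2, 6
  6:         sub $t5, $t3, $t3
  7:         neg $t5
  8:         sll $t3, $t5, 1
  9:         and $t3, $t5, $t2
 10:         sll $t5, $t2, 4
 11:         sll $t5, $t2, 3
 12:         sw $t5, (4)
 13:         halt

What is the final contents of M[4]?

after li $t3, -6: $t3=-6
after li $t2, 12: $t2=12
after li $t5, 13: $t5=13
after xor $t5, $t2, 12: $t5=12^12=0
after sub $t5, $t2, 6: $t5=12-6=6
after sub $t5, $t3, $t3: $t5=(-6)-(-6)=0
after neg $t5: $t5=-(0)=0
after sll $t3, $t5, 1: $t3=0<<1=0
after and $t3, $t5, $t2: $t3=0&12=0
after sll $t5, $t2, 4: $t5=12<<4=192
after sll $t5, $t2, 3: $t5=12<<3=96
sw $t5, (4) → M[4]=96
halt.

96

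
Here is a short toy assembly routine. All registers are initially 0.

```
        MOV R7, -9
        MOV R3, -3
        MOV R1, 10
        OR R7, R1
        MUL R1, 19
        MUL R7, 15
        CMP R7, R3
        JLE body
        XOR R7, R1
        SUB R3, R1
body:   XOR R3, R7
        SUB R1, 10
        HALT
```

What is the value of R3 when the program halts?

after MOV R7, -9: R7=-9
after MOV R3, -3: R3=-3
after MOV R1, 10: R1=10
after OR R7, R1: R7=(-9)|10=-1
after MUL R1, 19: R1=10*19=190
after MUL R7, 15: R7=(-1)*15=-15
CMP R7, R3  (cmp -15,-3)
JLE body: taken
after XOR R3, R7: R3=(-3)^(-15)=12
after SUB R1, 10: R1=190-10=180
halt.

12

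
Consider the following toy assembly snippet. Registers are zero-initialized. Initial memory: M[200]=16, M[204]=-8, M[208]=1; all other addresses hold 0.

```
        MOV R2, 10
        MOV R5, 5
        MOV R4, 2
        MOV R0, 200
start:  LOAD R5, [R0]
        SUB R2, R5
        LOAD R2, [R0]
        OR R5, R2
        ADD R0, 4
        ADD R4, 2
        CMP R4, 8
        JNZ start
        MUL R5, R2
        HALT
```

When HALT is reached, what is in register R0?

212

MOV R2, 10 → R2=10
MOV R5, 5 → R5=5
MOV R4, 2 → R4=2
MOV R0, 200 → R0=200
LOAD R5, [R0] → R5=M[200]=16
SUB R2, R5 → R2=10-16=-6
LOAD R2, [R0] → R2=M[200]=16
OR R5, R2 → R5=16|16=16
ADD R0, 4 → R0=200+4=204
ADD R4, 2 → R4=2+2=4
CMP R4, 8  (cmp 4,8)
JNZ start: taken
LOAD R5, [R0] → R5=M[204]=-8
SUB R2, R5 → R2=16-(-8)=24
LOAD R2, [R0] → R2=M[204]=-8
OR R5, R2 → R5=(-8)|(-8)=-8
ADD R0, 4 → R0=204+4=208
ADD R4, 2 → R4=4+2=6
CMP R4, 8  (cmp 6,8)
JNZ start: taken
LOAD R5, [R0] → R5=M[208]=1
SUB R2, R5 → R2=(-8)-1=-9
LOAD R2, [R0] → R2=M[208]=1
OR R5, R2 → R5=1|1=1
ADD R0, 4 → R0=208+4=212
ADD R4, 2 → R4=6+2=8
CMP R4, 8  (cmp 8,8)
JNZ start: not taken
MUL R5, R2 → R5=1*1=1
halt.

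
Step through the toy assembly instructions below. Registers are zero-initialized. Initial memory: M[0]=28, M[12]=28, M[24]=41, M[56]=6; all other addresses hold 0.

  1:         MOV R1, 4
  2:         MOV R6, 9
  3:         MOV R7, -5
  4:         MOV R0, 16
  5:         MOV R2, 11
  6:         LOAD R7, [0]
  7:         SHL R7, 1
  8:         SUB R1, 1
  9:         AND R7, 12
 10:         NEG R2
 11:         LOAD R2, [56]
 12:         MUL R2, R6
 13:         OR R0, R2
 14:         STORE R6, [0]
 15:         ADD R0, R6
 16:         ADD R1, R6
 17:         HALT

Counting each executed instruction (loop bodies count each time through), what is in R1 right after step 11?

3

R1=4
R6=9
R7=-5
R0=16
R2=11
R7=M[0]=28
R7=28<<1=56
R1=4-1=3
R7=56&12=8
R2=-(11)=-11
R2=M[56]=6
After step 11: R1 = 3.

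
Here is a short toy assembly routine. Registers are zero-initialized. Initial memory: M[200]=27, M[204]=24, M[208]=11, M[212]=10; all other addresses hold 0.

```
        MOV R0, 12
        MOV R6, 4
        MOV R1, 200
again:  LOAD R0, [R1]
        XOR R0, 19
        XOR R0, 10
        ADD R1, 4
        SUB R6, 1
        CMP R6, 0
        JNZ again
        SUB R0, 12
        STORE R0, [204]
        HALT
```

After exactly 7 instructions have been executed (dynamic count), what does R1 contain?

204

R0=12
R6=4
R1=200
R0=M[200]=27
R0=27^19=8
R0=8^10=2
R1=200+4=204
After step 7: R1 = 204.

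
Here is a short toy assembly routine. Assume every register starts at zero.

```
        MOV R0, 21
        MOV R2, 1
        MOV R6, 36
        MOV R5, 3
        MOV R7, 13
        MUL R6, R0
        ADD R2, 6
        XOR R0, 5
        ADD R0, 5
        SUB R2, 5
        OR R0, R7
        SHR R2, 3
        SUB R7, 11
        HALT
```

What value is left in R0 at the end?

29

after MOV R0, 21: R0=21
after MOV R2, 1: R2=1
after MOV R6, 36: R6=36
after MOV R5, 3: R5=3
after MOV R7, 13: R7=13
after MUL R6, R0: R6=36*21=756
after ADD R2, 6: R2=1+6=7
after XOR R0, 5: R0=21^5=16
after ADD R0, 5: R0=16+5=21
after SUB R2, 5: R2=7-5=2
after OR R0, R7: R0=21|13=29
after SHR R2, 3: R2=2>>3=0
after SUB R7, 11: R7=13-11=2
halt.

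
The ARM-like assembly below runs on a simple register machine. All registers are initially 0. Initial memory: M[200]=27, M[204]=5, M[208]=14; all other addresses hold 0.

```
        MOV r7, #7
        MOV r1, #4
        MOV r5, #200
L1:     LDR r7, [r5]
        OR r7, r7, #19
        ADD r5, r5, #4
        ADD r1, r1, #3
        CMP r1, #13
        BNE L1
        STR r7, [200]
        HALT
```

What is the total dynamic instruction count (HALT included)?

after MOV r7, #7: r7=7
after MOV r1, #4: r1=4
after MOV r5, #200: r5=200
after LDR r7, [r5]: r7=M[200]=27
after OR r7, r7, #19: r7=27|19=27
after ADD r5, r5, #4: r5=200+4=204
after ADD r1, r1, #3: r1=4+3=7
CMP r1, #13  (cmp 7,13)
BNE L1: taken
after LDR r7, [r5]: r7=M[204]=5
after OR r7, r7, #19: r7=5|19=23
after ADD r5, r5, #4: r5=204+4=208
after ADD r1, r1, #3: r1=7+3=10
CMP r1, #13  (cmp 10,13)
BNE L1: taken
after LDR r7, [r5]: r7=M[208]=14
after OR r7, r7, #19: r7=14|19=31
after ADD r5, r5, #4: r5=208+4=212
after ADD r1, r1, #3: r1=10+3=13
CMP r1, #13  (cmp 13,13)
BNE L1: not taken
STR r7, [200] → M[200]=31
halt.
Total executed instructions: 23.

23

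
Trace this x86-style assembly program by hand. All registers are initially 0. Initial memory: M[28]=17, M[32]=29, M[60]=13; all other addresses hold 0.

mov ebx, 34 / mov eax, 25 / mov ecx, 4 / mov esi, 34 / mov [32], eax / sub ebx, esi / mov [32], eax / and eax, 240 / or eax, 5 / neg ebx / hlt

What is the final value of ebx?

mov ebx, 34 → ebx=34
mov eax, 25 → eax=25
mov ecx, 4 → ecx=4
mov esi, 34 → esi=34
mov [32], eax → M[32]=25
sub ebx, esi → ebx=34-34=0
mov [32], eax → M[32]=25
and eax, 240 → eax=25&240=16
or eax, 5 → eax=16|5=21
neg ebx → ebx=-(0)=0
halt.

0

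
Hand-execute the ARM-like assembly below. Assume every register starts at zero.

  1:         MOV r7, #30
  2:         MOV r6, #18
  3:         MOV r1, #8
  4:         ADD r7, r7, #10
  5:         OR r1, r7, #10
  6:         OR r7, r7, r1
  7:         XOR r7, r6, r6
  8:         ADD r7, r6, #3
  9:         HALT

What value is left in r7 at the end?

21

after MOV r7, #30: r7=30
after MOV r6, #18: r6=18
after MOV r1, #8: r1=8
after ADD r7, r7, #10: r7=30+10=40
after OR r1, r7, #10: r1=40|10=42
after OR r7, r7, r1: r7=40|42=42
after XOR r7, r6, r6: r7=18^18=0
after ADD r7, r6, #3: r7=18+3=21
halt.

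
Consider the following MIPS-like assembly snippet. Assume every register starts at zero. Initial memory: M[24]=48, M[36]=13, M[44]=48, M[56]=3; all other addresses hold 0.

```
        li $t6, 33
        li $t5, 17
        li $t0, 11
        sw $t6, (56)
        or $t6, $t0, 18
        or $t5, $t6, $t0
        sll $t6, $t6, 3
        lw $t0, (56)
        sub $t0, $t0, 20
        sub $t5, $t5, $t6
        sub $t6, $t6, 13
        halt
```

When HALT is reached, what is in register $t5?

-189

$t6=33
$t5=17
$t0=11
sw $t6, (56) → M[56]=33
$t6=11|18=27
$t5=27|11=27
$t6=27<<3=216
$t0=M[56]=33
$t0=33-20=13
$t5=27-216=-189
$t6=216-13=203
halt.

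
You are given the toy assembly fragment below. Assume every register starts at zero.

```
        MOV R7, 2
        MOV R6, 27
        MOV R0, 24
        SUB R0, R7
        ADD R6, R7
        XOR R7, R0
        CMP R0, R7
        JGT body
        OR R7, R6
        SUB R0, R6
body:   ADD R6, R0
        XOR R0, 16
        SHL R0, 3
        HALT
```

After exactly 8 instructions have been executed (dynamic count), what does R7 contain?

R7=2
R6=27
R0=24
R0=24-2=22
R6=27+2=29
R7=2^22=20
CMP R0, R7  (cmp 22,20)
JGT body: taken
After step 8: R7 = 20.

20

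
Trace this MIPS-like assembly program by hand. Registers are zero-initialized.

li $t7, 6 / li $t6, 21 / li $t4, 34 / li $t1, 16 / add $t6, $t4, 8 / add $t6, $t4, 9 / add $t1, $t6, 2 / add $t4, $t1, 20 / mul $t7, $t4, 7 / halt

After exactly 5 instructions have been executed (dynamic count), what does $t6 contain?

$t7=6
$t6=21
$t4=34
$t1=16
$t6=34+8=42
After step 5: $t6 = 42.

42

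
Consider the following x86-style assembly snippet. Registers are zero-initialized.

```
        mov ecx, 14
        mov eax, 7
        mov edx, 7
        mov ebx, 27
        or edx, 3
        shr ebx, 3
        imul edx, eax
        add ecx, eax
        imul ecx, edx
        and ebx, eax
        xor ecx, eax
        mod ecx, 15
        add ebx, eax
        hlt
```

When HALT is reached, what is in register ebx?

10

after mov ecx, 14: ecx=14
after mov eax, 7: eax=7
after mov edx, 7: edx=7
after mov ebx, 27: ebx=27
after or edx, 3: edx=7|3=7
after shr ebx, 3: ebx=27>>3=3
after imul edx, eax: edx=7*7=49
after add ecx, eax: ecx=14+7=21
after imul ecx, edx: ecx=21*49=1029
after and ebx, eax: ebx=3&7=3
after xor ecx, eax: ecx=1029^7=1026
after mod ecx, 15: ecx=1026%15=6
after add ebx, eax: ebx=3+7=10
halt.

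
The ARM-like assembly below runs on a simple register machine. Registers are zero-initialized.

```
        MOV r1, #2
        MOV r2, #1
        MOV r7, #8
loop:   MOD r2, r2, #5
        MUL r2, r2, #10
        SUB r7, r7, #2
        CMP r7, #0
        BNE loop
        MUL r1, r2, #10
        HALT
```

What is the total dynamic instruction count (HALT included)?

25

r1=2
r2=1
r7=8
r2=1%5=1
r2=1*10=10
r7=8-2=6
CMP r7, #0  (cmp 6,0)
BNE loop: taken
r2=10%5=0
r2=0*10=0
r7=6-2=4
CMP r7, #0  (cmp 4,0)
BNE loop: taken
r2=0%5=0
r2=0*10=0
r7=4-2=2
CMP r7, #0  (cmp 2,0)
BNE loop: taken
r2=0%5=0
r2=0*10=0
r7=2-2=0
CMP r7, #0  (cmp 0,0)
BNE loop: not taken
r1=0*10=0
halt.
Total executed instructions: 25.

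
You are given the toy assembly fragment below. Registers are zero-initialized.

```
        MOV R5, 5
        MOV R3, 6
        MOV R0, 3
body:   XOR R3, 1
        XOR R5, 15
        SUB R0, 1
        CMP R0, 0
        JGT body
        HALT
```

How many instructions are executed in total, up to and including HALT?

19

R5=5
R3=6
R0=3
R3=6^1=7
R5=5^15=10
R0=3-1=2
CMP R0, 0  (cmp 2,0)
JGT body: taken
R3=7^1=6
R5=10^15=5
R0=2-1=1
CMP R0, 0  (cmp 1,0)
JGT body: taken
R3=6^1=7
R5=5^15=10
R0=1-1=0
CMP R0, 0  (cmp 0,0)
JGT body: not taken
halt.
Total executed instructions: 19.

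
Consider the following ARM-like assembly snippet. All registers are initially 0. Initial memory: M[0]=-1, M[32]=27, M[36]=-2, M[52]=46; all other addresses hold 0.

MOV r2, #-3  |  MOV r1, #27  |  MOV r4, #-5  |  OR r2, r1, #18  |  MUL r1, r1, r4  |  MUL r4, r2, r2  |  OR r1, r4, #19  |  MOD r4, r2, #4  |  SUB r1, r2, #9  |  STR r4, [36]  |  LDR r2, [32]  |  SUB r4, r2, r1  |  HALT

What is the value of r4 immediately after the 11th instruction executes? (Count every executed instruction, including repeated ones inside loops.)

3

r2=-3
r1=27
r4=-5
r2=27|18=27
r1=27*(-5)=-135
r4=27*27=729
r1=729|19=731
r4=27%4=3
r1=27-9=18
STR r4, [36] → M[36]=3
r2=M[32]=27
After step 11: r4 = 3.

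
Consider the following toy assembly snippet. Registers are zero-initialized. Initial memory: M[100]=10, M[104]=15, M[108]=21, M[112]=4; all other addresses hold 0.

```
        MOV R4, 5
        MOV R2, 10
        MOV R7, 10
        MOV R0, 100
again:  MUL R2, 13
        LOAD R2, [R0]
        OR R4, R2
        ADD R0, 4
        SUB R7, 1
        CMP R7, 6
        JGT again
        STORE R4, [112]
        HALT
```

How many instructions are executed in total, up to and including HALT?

R4=5
R2=10
R7=10
R0=100
R2=10*13=130
R2=M[100]=10
R4=5|10=15
R0=100+4=104
R7=10-1=9
CMP R7, 6  (cmp 9,6)
JGT again: taken
R2=10*13=130
R2=M[104]=15
R4=15|15=15
R0=104+4=108
R7=9-1=8
CMP R7, 6  (cmp 8,6)
JGT again: taken
R2=15*13=195
R2=M[108]=21
R4=15|21=31
R0=108+4=112
R7=8-1=7
CMP R7, 6  (cmp 7,6)
JGT again: taken
R2=21*13=273
R2=M[112]=4
R4=31|4=31
R0=112+4=116
R7=7-1=6
CMP R7, 6  (cmp 6,6)
JGT again: not taken
STORE R4, [112] → M[112]=31
halt.
Total executed instructions: 34.

34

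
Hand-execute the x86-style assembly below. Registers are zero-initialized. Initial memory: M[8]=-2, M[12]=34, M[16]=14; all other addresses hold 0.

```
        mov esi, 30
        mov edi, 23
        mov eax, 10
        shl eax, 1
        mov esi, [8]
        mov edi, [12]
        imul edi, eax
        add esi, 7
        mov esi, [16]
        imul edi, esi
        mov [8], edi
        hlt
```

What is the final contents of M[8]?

mov esi, 30 → esi=30
mov edi, 23 → edi=23
mov eax, 10 → eax=10
shl eax, 1 → eax=10<<1=20
mov esi, [8] → esi=M[8]=-2
mov edi, [12] → edi=M[12]=34
imul edi, eax → edi=34*20=680
add esi, 7 → esi=(-2)+7=5
mov esi, [16] → esi=M[16]=14
imul edi, esi → edi=680*14=9520
mov [8], edi → M[8]=9520
halt.

9520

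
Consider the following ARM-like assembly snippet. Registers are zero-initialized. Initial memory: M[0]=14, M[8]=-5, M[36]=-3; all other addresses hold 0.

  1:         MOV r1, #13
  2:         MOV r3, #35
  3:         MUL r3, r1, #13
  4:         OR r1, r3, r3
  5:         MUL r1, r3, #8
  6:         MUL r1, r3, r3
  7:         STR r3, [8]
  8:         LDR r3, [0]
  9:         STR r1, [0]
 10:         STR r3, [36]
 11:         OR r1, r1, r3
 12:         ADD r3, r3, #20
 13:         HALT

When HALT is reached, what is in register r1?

after MOV r1, #13: r1=13
after MOV r3, #35: r3=35
after MUL r3, r1, #13: r3=13*13=169
after OR r1, r3, r3: r1=169|169=169
after MUL r1, r3, #8: r1=169*8=1352
after MUL r1, r3, r3: r1=169*169=28561
STR r3, [8] → M[8]=169
after LDR r3, [0]: r3=M[0]=14
STR r1, [0] → M[0]=28561
STR r3, [36] → M[36]=14
after OR r1, r1, r3: r1=28561|14=28575
after ADD r3, r3, #20: r3=14+20=34
halt.

28575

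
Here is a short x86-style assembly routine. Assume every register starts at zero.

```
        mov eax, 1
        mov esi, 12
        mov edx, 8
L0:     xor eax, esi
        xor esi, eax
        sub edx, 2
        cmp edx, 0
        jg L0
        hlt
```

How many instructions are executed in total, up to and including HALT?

eax=1
esi=12
edx=8
eax=1^12=13
esi=12^13=1
edx=8-2=6
cmp edx, 0  (cmp 6,0)
jg L0: taken
eax=13^1=12
esi=1^12=13
edx=6-2=4
cmp edx, 0  (cmp 4,0)
jg L0: taken
eax=12^13=1
esi=13^1=12
edx=4-2=2
cmp edx, 0  (cmp 2,0)
jg L0: taken
eax=1^12=13
esi=12^13=1
edx=2-2=0
cmp edx, 0  (cmp 0,0)
jg L0: not taken
halt.
Total executed instructions: 24.

24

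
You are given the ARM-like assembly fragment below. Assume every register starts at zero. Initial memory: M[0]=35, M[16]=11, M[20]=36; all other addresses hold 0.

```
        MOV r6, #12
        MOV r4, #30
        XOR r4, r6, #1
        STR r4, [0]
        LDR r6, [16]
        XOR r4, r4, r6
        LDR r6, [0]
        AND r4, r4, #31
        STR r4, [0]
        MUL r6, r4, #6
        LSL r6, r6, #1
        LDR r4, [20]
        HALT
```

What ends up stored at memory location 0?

after MOV r6, #12: r6=12
after MOV r4, #30: r4=30
after XOR r4, r6, #1: r4=12^1=13
STR r4, [0] → M[0]=13
after LDR r6, [16]: r6=M[16]=11
after XOR r4, r4, r6: r4=13^11=6
after LDR r6, [0]: r6=M[0]=13
after AND r4, r4, #31: r4=6&31=6
STR r4, [0] → M[0]=6
after MUL r6, r4, #6: r6=6*6=36
after LSL r6, r6, #1: r6=36<<1=72
after LDR r4, [20]: r4=M[20]=36
halt.

6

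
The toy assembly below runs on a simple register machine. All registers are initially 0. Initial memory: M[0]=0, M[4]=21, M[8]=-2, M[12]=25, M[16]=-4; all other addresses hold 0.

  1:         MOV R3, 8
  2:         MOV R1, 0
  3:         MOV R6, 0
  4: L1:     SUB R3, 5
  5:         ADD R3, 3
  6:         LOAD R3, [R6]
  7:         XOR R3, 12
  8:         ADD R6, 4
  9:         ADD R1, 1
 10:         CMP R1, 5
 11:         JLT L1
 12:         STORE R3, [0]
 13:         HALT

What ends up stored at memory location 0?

MOV R3, 8 → R3=8
MOV R1, 0 → R1=0
MOV R6, 0 → R6=0
SUB R3, 5 → R3=8-5=3
ADD R3, 3 → R3=3+3=6
LOAD R3, [R6] → R3=M[0]=0
XOR R3, 12 → R3=0^12=12
ADD R6, 4 → R6=0+4=4
ADD R1, 1 → R1=0+1=1
CMP R1, 5  (cmp 1,5)
JLT L1: taken
SUB R3, 5 → R3=12-5=7
ADD R3, 3 → R3=7+3=10
LOAD R3, [R6] → R3=M[4]=21
XOR R3, 12 → R3=21^12=25
ADD R6, 4 → R6=4+4=8
ADD R1, 1 → R1=1+1=2
CMP R1, 5  (cmp 2,5)
JLT L1: taken
SUB R3, 5 → R3=25-5=20
ADD R3, 3 → R3=20+3=23
LOAD R3, [R6] → R3=M[8]=-2
XOR R3, 12 → R3=(-2)^12=-14
ADD R6, 4 → R6=8+4=12
ADD R1, 1 → R1=2+1=3
CMP R1, 5  (cmp 3,5)
JLT L1: taken
SUB R3, 5 → R3=(-14)-5=-19
ADD R3, 3 → R3=(-19)+3=-16
LOAD R3, [R6] → R3=M[12]=25
XOR R3, 12 → R3=25^12=21
ADD R6, 4 → R6=12+4=16
ADD R1, 1 → R1=3+1=4
CMP R1, 5  (cmp 4,5)
JLT L1: taken
SUB R3, 5 → R3=21-5=16
ADD R3, 3 → R3=16+3=19
LOAD R3, [R6] → R3=M[16]=-4
XOR R3, 12 → R3=(-4)^12=-16
ADD R6, 4 → R6=16+4=20
ADD R1, 1 → R1=4+1=5
CMP R1, 5  (cmp 5,5)
JLT L1: not taken
STORE R3, [0] → M[0]=-16
halt.

-16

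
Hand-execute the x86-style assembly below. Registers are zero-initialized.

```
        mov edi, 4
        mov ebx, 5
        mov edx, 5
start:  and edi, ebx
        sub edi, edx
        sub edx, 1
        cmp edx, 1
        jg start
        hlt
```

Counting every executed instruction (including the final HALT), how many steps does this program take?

edi=4
ebx=5
edx=5
edi=4&5=4
edi=4-5=-1
edx=5-1=4
cmp edx, 1  (cmp 4,1)
jg start: taken
edi=(-1)&5=5
edi=5-4=1
edx=4-1=3
cmp edx, 1  (cmp 3,1)
jg start: taken
edi=1&5=1
edi=1-3=-2
edx=3-1=2
cmp edx, 1  (cmp 2,1)
jg start: taken
edi=(-2)&5=4
edi=4-2=2
edx=2-1=1
cmp edx, 1  (cmp 1,1)
jg start: not taken
halt.
Total executed instructions: 24.

24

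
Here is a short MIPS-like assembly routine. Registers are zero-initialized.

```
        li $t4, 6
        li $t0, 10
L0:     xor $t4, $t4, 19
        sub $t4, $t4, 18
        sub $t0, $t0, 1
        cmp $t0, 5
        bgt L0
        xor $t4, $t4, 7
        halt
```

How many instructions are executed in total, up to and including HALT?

$t4=6
$t0=10
$t4=6^19=21
$t4=21-18=3
$t0=10-1=9
cmp $t0, 5  (cmp 9,5)
bgt L0: taken
$t4=3^19=16
$t4=16-18=-2
$t0=9-1=8
cmp $t0, 5  (cmp 8,5)
bgt L0: taken
$t4=(-2)^19=-19
$t4=(-19)-18=-37
$t0=8-1=7
cmp $t0, 5  (cmp 7,5)
bgt L0: taken
$t4=(-37)^19=-56
$t4=(-56)-18=-74
$t0=7-1=6
cmp $t0, 5  (cmp 6,5)
bgt L0: taken
$t4=(-74)^19=-91
$t4=(-91)-18=-109
$t0=6-1=5
cmp $t0, 5  (cmp 5,5)
bgt L0: not taken
$t4=(-109)^7=-108
halt.
Total executed instructions: 29.

29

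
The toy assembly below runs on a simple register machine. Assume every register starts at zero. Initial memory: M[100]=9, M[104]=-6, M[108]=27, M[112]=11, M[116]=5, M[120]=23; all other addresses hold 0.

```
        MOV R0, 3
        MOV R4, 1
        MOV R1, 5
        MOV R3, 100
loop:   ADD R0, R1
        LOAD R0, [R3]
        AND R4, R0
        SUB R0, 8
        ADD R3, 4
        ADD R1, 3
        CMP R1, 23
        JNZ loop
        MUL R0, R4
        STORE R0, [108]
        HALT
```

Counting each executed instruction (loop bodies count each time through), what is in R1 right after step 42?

R0=3
R4=1
R1=5
R3=100
R0=3+5=8
R0=M[100]=9
R4=1&9=1
R0=9-8=1
R3=100+4=104
R1=5+3=8
CMP R1, 23  (cmp 8,23)
JNZ loop: taken
R0=1+8=9
R0=M[104]=-6
R4=1&(-6)=0
R0=(-6)-8=-14
R3=104+4=108
R1=8+3=11
CMP R1, 23  (cmp 11,23)
JNZ loop: taken
R0=(-14)+11=-3
R0=M[108]=27
R4=0&27=0
R0=27-8=19
R3=108+4=112
R1=11+3=14
CMP R1, 23  (cmp 14,23)
JNZ loop: taken
R0=19+14=33
R0=M[112]=11
R4=0&11=0
R0=11-8=3
R3=112+4=116
R1=14+3=17
CMP R1, 23  (cmp 17,23)
JNZ loop: taken
R0=3+17=20
R0=M[116]=5
R4=0&5=0
R0=5-8=-3
R3=116+4=120
R1=17+3=20
After step 42: R1 = 20.

20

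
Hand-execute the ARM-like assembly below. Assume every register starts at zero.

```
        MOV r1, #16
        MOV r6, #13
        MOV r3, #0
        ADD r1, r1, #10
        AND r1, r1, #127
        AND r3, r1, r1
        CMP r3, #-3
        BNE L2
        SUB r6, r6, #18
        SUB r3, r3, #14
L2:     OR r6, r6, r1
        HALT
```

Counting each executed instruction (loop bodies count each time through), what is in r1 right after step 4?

26

after MOV r1, #16: r1=16
after MOV r6, #13: r6=13
after MOV r3, #0: r3=0
after ADD r1, r1, #10: r1=16+10=26
After step 4: r1 = 26.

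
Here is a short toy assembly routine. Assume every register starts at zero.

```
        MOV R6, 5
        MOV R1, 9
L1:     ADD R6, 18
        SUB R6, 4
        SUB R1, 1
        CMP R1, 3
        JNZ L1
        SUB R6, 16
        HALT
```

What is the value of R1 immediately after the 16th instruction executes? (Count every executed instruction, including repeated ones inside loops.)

R6=5
R1=9
R6=5+18=23
R6=23-4=19
R1=9-1=8
CMP R1, 3  (cmp 8,3)
JNZ L1: taken
R6=19+18=37
R6=37-4=33
R1=8-1=7
CMP R1, 3  (cmp 7,3)
JNZ L1: taken
R6=33+18=51
R6=51-4=47
R1=7-1=6
CMP R1, 3  (cmp 6,3)
After step 16: R1 = 6.

6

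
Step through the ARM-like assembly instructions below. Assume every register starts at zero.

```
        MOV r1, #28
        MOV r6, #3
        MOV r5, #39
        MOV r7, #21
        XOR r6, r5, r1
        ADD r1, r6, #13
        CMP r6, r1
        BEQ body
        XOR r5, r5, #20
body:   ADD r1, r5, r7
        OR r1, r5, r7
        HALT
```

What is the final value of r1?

55

MOV r1, #28 → r1=28
MOV r6, #3 → r6=3
MOV r5, #39 → r5=39
MOV r7, #21 → r7=21
XOR r6, r5, r1 → r6=39^28=59
ADD r1, r6, #13 → r1=59+13=72
CMP r6, r1  (cmp 59,72)
BEQ body: not taken
XOR r5, r5, #20 → r5=39^20=51
ADD r1, r5, r7 → r1=51+21=72
OR r1, r5, r7 → r1=51|21=55
halt.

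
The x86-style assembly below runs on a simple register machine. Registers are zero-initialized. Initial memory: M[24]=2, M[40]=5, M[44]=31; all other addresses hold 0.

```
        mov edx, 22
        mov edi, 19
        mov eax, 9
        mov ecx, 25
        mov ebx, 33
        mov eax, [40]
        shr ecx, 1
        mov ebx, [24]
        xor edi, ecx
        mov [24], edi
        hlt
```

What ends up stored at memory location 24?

31

mov edx, 22 → edx=22
mov edi, 19 → edi=19
mov eax, 9 → eax=9
mov ecx, 25 → ecx=25
mov ebx, 33 → ebx=33
mov eax, [40] → eax=M[40]=5
shr ecx, 1 → ecx=25>>1=12
mov ebx, [24] → ebx=M[24]=2
xor edi, ecx → edi=19^12=31
mov [24], edi → M[24]=31
halt.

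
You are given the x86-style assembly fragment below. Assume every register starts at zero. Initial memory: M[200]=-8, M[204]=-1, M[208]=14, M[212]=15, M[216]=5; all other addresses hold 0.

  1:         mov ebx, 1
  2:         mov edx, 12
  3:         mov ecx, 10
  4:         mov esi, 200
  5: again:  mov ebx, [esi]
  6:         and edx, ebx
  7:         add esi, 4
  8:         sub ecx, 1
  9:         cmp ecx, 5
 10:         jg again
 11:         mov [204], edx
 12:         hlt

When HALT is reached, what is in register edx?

0

after mov ebx, 1: ebx=1
after mov edx, 12: edx=12
after mov ecx, 10: ecx=10
after mov esi, 200: esi=200
after mov ebx, [esi]: ebx=M[200]=-8
after and edx, ebx: edx=12&(-8)=8
after add esi, 4: esi=200+4=204
after sub ecx, 1: ecx=10-1=9
cmp ecx, 5  (cmp 9,5)
jg again: taken
after mov ebx, [esi]: ebx=M[204]=-1
after and edx, ebx: edx=8&(-1)=8
after add esi, 4: esi=204+4=208
after sub ecx, 1: ecx=9-1=8
cmp ecx, 5  (cmp 8,5)
jg again: taken
after mov ebx, [esi]: ebx=M[208]=14
after and edx, ebx: edx=8&14=8
after add esi, 4: esi=208+4=212
after sub ecx, 1: ecx=8-1=7
cmp ecx, 5  (cmp 7,5)
jg again: taken
after mov ebx, [esi]: ebx=M[212]=15
after and edx, ebx: edx=8&15=8
after add esi, 4: esi=212+4=216
after sub ecx, 1: ecx=7-1=6
cmp ecx, 5  (cmp 6,5)
jg again: taken
after mov ebx, [esi]: ebx=M[216]=5
after and edx, ebx: edx=8&5=0
after add esi, 4: esi=216+4=220
after sub ecx, 1: ecx=6-1=5
cmp ecx, 5  (cmp 5,5)
jg again: not taken
mov [204], edx → M[204]=0
halt.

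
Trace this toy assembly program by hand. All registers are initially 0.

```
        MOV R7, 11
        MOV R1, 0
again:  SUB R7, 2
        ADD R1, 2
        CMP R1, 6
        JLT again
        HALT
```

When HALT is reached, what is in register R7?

5

MOV R7, 11 → R7=11
MOV R1, 0 → R1=0
SUB R7, 2 → R7=11-2=9
ADD R1, 2 → R1=0+2=2
CMP R1, 6  (cmp 2,6)
JLT again: taken
SUB R7, 2 → R7=9-2=7
ADD R1, 2 → R1=2+2=4
CMP R1, 6  (cmp 4,6)
JLT again: taken
SUB R7, 2 → R7=7-2=5
ADD R1, 2 → R1=4+2=6
CMP R1, 6  (cmp 6,6)
JLT again: not taken
halt.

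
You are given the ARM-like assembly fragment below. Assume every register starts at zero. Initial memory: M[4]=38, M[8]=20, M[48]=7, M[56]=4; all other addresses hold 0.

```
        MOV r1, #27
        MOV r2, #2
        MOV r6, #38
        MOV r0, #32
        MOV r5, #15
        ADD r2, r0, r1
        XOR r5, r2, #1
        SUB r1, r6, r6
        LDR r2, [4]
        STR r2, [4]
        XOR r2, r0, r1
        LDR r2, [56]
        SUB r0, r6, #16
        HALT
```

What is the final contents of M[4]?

38

after MOV r1, #27: r1=27
after MOV r2, #2: r2=2
after MOV r6, #38: r6=38
after MOV r0, #32: r0=32
after MOV r5, #15: r5=15
after ADD r2, r0, r1: r2=32+27=59
after XOR r5, r2, #1: r5=59^1=58
after SUB r1, r6, r6: r1=38-38=0
after LDR r2, [4]: r2=M[4]=38
STR r2, [4] → M[4]=38
after XOR r2, r0, r1: r2=32^0=32
after LDR r2, [56]: r2=M[56]=4
after SUB r0, r6, #16: r0=38-16=22
halt.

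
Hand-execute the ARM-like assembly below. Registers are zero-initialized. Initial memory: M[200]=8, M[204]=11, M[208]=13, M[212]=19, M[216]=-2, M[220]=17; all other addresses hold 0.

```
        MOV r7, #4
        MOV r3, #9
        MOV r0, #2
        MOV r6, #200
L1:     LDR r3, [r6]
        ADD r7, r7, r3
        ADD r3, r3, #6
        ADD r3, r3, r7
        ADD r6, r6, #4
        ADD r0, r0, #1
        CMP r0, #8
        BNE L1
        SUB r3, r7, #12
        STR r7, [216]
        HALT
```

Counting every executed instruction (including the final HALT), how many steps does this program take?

55

after MOV r7, #4: r7=4
after MOV r3, #9: r3=9
after MOV r0, #2: r0=2
after MOV r6, #200: r6=200
after LDR r3, [r6]: r3=M[200]=8
after ADD r7, r7, r3: r7=4+8=12
after ADD r3, r3, #6: r3=8+6=14
after ADD r3, r3, r7: r3=14+12=26
after ADD r6, r6, #4: r6=200+4=204
after ADD r0, r0, #1: r0=2+1=3
CMP r0, #8  (cmp 3,8)
BNE L1: taken
after LDR r3, [r6]: r3=M[204]=11
after ADD r7, r7, r3: r7=12+11=23
after ADD r3, r3, #6: r3=11+6=17
after ADD r3, r3, r7: r3=17+23=40
after ADD r6, r6, #4: r6=204+4=208
after ADD r0, r0, #1: r0=3+1=4
CMP r0, #8  (cmp 4,8)
BNE L1: taken
after LDR r3, [r6]: r3=M[208]=13
after ADD r7, r7, r3: r7=23+13=36
after ADD r3, r3, #6: r3=13+6=19
after ADD r3, r3, r7: r3=19+36=55
after ADD r6, r6, #4: r6=208+4=212
after ADD r0, r0, #1: r0=4+1=5
CMP r0, #8  (cmp 5,8)
BNE L1: taken
after LDR r3, [r6]: r3=M[212]=19
after ADD r7, r7, r3: r7=36+19=55
after ADD r3, r3, #6: r3=19+6=25
after ADD r3, r3, r7: r3=25+55=80
after ADD r6, r6, #4: r6=212+4=216
after ADD r0, r0, #1: r0=5+1=6
CMP r0, #8  (cmp 6,8)
BNE L1: taken
after LDR r3, [r6]: r3=M[216]=-2
after ADD r7, r7, r3: r7=55+(-2)=53
after ADD r3, r3, #6: r3=(-2)+6=4
after ADD r3, r3, r7: r3=4+53=57
after ADD r6, r6, #4: r6=216+4=220
after ADD r0, r0, #1: r0=6+1=7
CMP r0, #8  (cmp 7,8)
BNE L1: taken
after LDR r3, [r6]: r3=M[220]=17
after ADD r7, r7, r3: r7=53+17=70
after ADD r3, r3, #6: r3=17+6=23
after ADD r3, r3, r7: r3=23+70=93
after ADD r6, r6, #4: r6=220+4=224
after ADD r0, r0, #1: r0=7+1=8
CMP r0, #8  (cmp 8,8)
BNE L1: not taken
after SUB r3, r7, #12: r3=70-12=58
STR r7, [216] → M[216]=70
halt.
Total executed instructions: 55.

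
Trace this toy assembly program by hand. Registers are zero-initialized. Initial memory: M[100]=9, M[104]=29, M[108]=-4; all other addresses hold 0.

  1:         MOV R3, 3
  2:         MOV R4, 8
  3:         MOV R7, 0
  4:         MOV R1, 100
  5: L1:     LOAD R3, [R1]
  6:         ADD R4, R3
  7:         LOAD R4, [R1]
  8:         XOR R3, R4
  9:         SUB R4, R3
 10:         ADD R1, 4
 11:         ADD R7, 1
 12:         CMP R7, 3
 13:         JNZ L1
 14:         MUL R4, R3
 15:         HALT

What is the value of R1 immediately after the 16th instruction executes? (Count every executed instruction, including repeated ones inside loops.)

after MOV R3, 3: R3=3
after MOV R4, 8: R4=8
after MOV R7, 0: R7=0
after MOV R1, 100: R1=100
after LOAD R3, [R1]: R3=M[100]=9
after ADD R4, R3: R4=8+9=17
after LOAD R4, [R1]: R4=M[100]=9
after XOR R3, R4: R3=9^9=0
after SUB R4, R3: R4=9-0=9
after ADD R1, 4: R1=100+4=104
after ADD R7, 1: R7=0+1=1
CMP R7, 3  (cmp 1,3)
JNZ L1: taken
after LOAD R3, [R1]: R3=M[104]=29
after ADD R4, R3: R4=9+29=38
after LOAD R4, [R1]: R4=M[104]=29
After step 16: R1 = 104.

104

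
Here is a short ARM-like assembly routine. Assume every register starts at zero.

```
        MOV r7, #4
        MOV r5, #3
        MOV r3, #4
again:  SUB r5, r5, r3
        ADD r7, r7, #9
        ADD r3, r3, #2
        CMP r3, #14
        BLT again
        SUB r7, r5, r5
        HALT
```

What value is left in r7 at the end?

0

after MOV r7, #4: r7=4
after MOV r5, #3: r5=3
after MOV r3, #4: r3=4
after SUB r5, r5, r3: r5=3-4=-1
after ADD r7, r7, #9: r7=4+9=13
after ADD r3, r3, #2: r3=4+2=6
CMP r3, #14  (cmp 6,14)
BLT again: taken
after SUB r5, r5, r3: r5=(-1)-6=-7
after ADD r7, r7, #9: r7=13+9=22
after ADD r3, r3, #2: r3=6+2=8
CMP r3, #14  (cmp 8,14)
BLT again: taken
after SUB r5, r5, r3: r5=(-7)-8=-15
after ADD r7, r7, #9: r7=22+9=31
after ADD r3, r3, #2: r3=8+2=10
CMP r3, #14  (cmp 10,14)
BLT again: taken
after SUB r5, r5, r3: r5=(-15)-10=-25
after ADD r7, r7, #9: r7=31+9=40
after ADD r3, r3, #2: r3=10+2=12
CMP r3, #14  (cmp 12,14)
BLT again: taken
after SUB r5, r5, r3: r5=(-25)-12=-37
after ADD r7, r7, #9: r7=40+9=49
after ADD r3, r3, #2: r3=12+2=14
CMP r3, #14  (cmp 14,14)
BLT again: not taken
after SUB r7, r5, r5: r7=(-37)-(-37)=0
halt.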